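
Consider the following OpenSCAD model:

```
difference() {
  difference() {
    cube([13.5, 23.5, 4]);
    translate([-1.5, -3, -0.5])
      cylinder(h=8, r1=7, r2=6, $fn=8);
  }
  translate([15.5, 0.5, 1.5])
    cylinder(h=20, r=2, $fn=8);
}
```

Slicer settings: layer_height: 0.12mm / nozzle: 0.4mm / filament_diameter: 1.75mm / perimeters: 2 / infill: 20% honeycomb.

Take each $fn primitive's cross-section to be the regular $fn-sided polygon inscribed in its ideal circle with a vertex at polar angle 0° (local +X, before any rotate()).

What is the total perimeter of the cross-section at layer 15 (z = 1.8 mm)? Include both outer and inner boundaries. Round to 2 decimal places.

72.34 mm

At z = 1.8 mm: the cube (footprint 13.5×23.5) is included at this height (perimeter 74.00 mm); the cone at (-1.5, -3) (r1=7→r2=6) has section circumradius 6.713 here — a regular 8-gon (perimeter = 2·8·6.713·sin(180°/8) = 41.10 mm); After the difference (first − rest): starting from the 13.5×23.5 cube, the cone at (-1.5, -3) partially overlaps it — only the 8.48 mm² overlap (of its 127.44 mm²) is removed, clipping the outline — boundary = 72.34 mm; the cylinder at (15.5, 0.5): section is a regular 8-gon, circumradius r=2 (perimeter = 2·8·2.000·sin(180°/8) = 12.25 mm); Taking the first minus the rest: starting from the result so far, the r=2 cylinder at (15.5, 0.5) misses the remaining region (no effect) — boundary = 72.34 mm. Overall, the cross-section is a single solid region. Total boundary length (outer) = 72.34 mm.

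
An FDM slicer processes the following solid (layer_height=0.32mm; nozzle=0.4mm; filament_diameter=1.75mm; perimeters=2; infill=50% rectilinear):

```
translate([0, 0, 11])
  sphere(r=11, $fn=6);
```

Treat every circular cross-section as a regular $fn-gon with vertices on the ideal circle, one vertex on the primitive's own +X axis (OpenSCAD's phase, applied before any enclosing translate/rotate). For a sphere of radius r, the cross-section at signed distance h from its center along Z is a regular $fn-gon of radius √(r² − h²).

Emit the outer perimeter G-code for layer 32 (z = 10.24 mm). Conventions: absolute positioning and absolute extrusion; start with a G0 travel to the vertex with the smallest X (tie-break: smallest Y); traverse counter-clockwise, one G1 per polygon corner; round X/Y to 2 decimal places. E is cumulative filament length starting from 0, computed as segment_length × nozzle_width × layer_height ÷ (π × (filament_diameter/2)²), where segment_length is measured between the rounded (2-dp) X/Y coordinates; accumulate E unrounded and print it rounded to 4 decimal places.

At z = 10.24 mm: the r=11 sphere contributes a regular 6-gon of circumradius √(11²−0.76²) = 10.974. The outline is a single polygon with 6 vertices. Extrusion per mm of travel: 0.4 × 0.32 / (π × 0.875²) = 0.053216. Accumulating E over each segment gives final E = 3.5032.

G0 X-10.97 Y0.00 Z10.24
G1 X-5.49 Y-9.50 E0.5836
G1 X5.49 Y-9.50 E1.1679
G1 X10.97 Y0.00 E1.7516
G1 X5.49 Y9.50 E2.3352
G1 X-5.49 Y9.50 E2.9195
G1 X-10.97 Y0.00 E3.5032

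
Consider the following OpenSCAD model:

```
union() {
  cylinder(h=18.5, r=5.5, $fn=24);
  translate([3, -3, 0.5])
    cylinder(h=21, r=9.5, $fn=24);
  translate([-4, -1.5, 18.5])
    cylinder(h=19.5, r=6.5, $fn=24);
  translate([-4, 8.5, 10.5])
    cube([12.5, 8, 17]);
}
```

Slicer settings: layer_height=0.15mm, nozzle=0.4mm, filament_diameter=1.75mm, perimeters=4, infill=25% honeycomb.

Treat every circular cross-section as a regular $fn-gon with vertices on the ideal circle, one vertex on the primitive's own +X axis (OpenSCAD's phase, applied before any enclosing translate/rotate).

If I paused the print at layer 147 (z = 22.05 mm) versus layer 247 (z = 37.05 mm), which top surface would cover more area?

layer 147 (z = 22.05 mm)

Layer 147 (z = 22.05): the cylinder does not reach this height (z outside [0, 18.5]); the cylinder at (3, -3) does not reach this height (z outside [0.5, 21.5]); the r=6.5 cylinder at (-4, -1.5) gives a regular 24-gon of circumradius 6.5 (constant along its height) (area = (24/2)·6.500²·sin(360°/24) = 131.22 mm²); the 12.5×8 cube at (-4, 8.5) contributes its full rectangle (area 100.00 mm²); Taking the union: the 2 present regions are separate (no shared area or edge), so areas and boundary lengths simply add and each stays a separate island — area = 231.22 mm². So its area = 231.22 mm². Layer 247 (z = 37.05): the cylinder is absent (z outside [0, 18.5]); the cylinder at (3, -3) is absent (z outside [0.5, 21.5]); the r=6.5 cylinder at (-4, -1.5) gives a regular 24-gon of circumradius 6.5 (constant along its height) (area = (24/2)·6.500²·sin(360°/24) = 131.22 mm²); the cube at (-4, 8.5) is absent (z outside [10.5, 27.5]); Combining (union): only the r=6.5 cylinder at (-4, -1.5) is present, so the union is just that shape — area = 131.22 mm². So its area = 131.22 mm². Layer 147 is larger (231.22 vs 131.22 mm²).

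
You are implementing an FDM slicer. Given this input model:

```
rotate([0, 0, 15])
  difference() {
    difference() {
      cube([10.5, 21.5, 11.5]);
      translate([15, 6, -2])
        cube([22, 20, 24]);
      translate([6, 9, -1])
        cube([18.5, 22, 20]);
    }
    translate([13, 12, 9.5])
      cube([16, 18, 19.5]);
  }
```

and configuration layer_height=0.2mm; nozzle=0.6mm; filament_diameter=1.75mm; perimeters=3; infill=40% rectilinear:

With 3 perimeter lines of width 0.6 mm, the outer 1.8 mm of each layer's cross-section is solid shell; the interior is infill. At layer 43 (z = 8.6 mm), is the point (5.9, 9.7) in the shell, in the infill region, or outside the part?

At z = 8.6 mm: the cube (footprint 10.5×21.5) is included at this height; the cube at (15, 6) is present — its section is the full 22×20 rectangle; the cube at (6, 9) (footprint 18.5×22) is included at this height; Taking the first minus the rest: starting from the 10.5×21.5 cube, the 22×20 cube at (15, 6) misses the remaining region (no effect); the 18.5×22 cube at (6, 9) partially overlaps it — only the 56.25 mm² overlap (of its 407.00 mm²) is removed, clipping the outline — 1 connected region; the cube at (13, 12) is absent (z outside [9.5, 29]); Subtracting the remaining from the first: none of the subtracted shapes is present at this height, so the result so far is unchanged — 1 connected region; (rotated 15° about Z; rotation is an isometry so areas/perimeters/island counts are preserved). Overall, the cross-section is a single solid region. Undo the 15° rotation: the query point maps to (8.210, 7.842) in the un-rotated model frame. The nearest boundary edge runs (6.00, 9.00)→(10.50, 9.00); distance from the point to it = 1.16 mm. The point is inside the cross-section, 1.16 mm from the nearest boundary — within the 1.8 mm shell band (3 × 0.6).

shell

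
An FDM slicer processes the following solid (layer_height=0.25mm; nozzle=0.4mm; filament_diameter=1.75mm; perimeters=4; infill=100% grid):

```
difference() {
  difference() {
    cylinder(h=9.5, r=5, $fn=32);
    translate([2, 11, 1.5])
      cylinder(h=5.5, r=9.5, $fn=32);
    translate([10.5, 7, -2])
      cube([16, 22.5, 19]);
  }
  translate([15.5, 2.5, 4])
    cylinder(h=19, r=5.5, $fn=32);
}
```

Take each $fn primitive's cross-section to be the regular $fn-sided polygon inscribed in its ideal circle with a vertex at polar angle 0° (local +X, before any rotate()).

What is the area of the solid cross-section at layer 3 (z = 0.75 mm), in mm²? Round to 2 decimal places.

At z = 0.75 mm: the r=5 cylinder gives a regular 32-gon of circumradius 5 (constant along its height) (area = (32/2)·5.000²·sin(360°/32) = 78.04 mm²); the cylinder at (2, 11) is not intersected at this z (z outside [1.5, 7]); the cube at (10.5, 7) (footprint 16×22.5) is included at this height (area 360.00 mm²); Subtracting the remaining from the first: starting from the r=5 cylinder (78.04 mm²), the 16×22.5 cube at (10.5, 7) misses the remaining region (no effect) — area = 78.04 mm²; the cylinder at (15.5, 2.5) does not reach this height (z outside [4, 23]); After the difference (first − rest): none of the subtracted shapes is present at this height, so that combined region is unchanged — area = 78.04 mm². Overall, the cross-section is a single solid region. Net area = 78.04 mm².

78.04 mm²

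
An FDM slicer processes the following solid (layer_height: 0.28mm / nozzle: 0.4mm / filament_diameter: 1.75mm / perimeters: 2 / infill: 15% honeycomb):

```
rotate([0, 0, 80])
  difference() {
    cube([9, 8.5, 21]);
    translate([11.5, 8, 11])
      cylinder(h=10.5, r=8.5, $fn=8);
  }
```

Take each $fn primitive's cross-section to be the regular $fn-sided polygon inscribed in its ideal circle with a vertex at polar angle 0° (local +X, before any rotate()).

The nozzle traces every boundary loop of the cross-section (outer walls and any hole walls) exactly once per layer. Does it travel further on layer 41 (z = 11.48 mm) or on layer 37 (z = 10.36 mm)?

layer 37 (z = 10.36 mm)

Layer 41 (z = 11.48): the cube is present — its section is the full 9×8.5 rectangle (perimeter 35.00 mm); the r=8.5 cylinder at (11.5, 8) contributes a regular 8-gon of circumradius 8.5 (perimeter = 2·8·8.500·sin(180°/8) = 52.04 mm); After the difference (first − rest): starting from the 9×8.5 cube, the r=8.5 cylinder at (11.5, 8) partially overlaps it — only the 34.08 mm² overlap (of its 204.35 mm²) is removed, clipping the outline — boundary = 32.09 mm; (rotated 80° about Z; rotation is an isometry so areas/perimeters/island counts are preserved). So its perimeter = 32.09 mm. Layer 37 (z = 10.36): the cube is present — its section is the full 9×8.5 rectangle (perimeter 35.00 mm); the cylinder at (11.5, 8) does not reach this height (z outside [11, 21.5]); Taking the first minus the rest: none of the subtracted shapes is present at this height, so the 9×8.5 cube is unchanged — boundary = 35.00 mm; (rotated 80° about Z; rotation is an isometry so areas/perimeters/island counts are preserved). So its perimeter = 35.00 mm. Layer 37 is larger (35.00 vs 32.09 mm).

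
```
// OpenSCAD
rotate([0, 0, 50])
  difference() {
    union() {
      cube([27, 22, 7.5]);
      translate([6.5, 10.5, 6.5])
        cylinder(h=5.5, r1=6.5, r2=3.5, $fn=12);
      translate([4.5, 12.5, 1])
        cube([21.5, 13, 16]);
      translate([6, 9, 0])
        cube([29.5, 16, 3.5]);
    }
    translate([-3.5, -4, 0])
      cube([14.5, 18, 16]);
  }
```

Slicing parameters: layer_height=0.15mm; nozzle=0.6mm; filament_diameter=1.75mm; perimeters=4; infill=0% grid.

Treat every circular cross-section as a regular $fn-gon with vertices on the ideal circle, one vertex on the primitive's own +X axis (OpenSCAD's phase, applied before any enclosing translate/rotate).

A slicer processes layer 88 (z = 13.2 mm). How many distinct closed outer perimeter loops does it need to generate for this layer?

1

At z = 13.2 mm: the cube does not reach this height (z outside [0, 7.5]); the cone at (6.5, 10.5) is absent (z outside [6.5, 12]); the 21.5×13 cube at (4.5, 12.5) contributes its full rectangle; the cube at (6, 9) is absent (z outside [0, 3.5]); Combining (union): only the 21.5×13 cube at (4.5, 12.5) is present, so the union is just that shape — 1 connected region; the cube at (-3.5, -4) (footprint 14.5×18) is included at this height; Taking the first minus the rest: starting from that combined region, the 14.5×18 cube at (-3.5, -4) partially overlaps it — only the 9.75 mm² overlap (of its 261.00 mm²) is removed, clipping the outline — 1 connected region; (rotated 50° about Z; rotation is an isometry so areas/perimeters/island counts are preserved). The result has 1 disconnected region.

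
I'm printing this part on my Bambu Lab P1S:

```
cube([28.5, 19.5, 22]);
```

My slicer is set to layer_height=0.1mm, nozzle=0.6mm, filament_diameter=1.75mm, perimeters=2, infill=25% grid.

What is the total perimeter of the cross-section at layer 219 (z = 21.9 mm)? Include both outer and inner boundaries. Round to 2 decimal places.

At z = 21.9 mm: the cube is present — its section is the full 28.5×19.5 rectangle (perimeter 96.00 mm). Overall, the cross-section is a single solid region. Total boundary length (outer) = 96.00 mm.

96.00 mm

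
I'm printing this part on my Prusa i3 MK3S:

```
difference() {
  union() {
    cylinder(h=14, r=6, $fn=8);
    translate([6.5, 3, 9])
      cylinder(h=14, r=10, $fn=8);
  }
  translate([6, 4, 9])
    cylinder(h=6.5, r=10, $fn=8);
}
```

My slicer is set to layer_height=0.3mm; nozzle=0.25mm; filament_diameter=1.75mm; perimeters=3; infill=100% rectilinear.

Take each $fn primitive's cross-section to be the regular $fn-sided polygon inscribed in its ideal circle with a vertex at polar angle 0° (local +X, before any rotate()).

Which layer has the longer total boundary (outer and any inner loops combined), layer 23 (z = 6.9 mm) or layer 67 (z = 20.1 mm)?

Layer 23 (z = 6.9): the r=6 cylinder gives a regular 8-gon of circumradius 6 (constant along its height) (perimeter = 2·8·6.000·sin(180°/8) = 36.74 mm); the cylinder at (6.5, 3) is absent (z outside [9, 23]); Combining (union): only the r=6 cylinder is present, so the union is just that shape — boundary = 36.74 mm; the cylinder at (6, 4) is not intersected at this z (z outside [9, 15.5]); After the difference (first − rest): none of the subtracted shapes is present at this height, so that combined region is unchanged — boundary = 36.74 mm. So its perimeter = 36.74 mm. Layer 67 (z = 20.1): the cylinder is absent (z outside [0, 14]); the cylinder at (6.5, 3): section is a regular 8-gon, circumradius r=10 (perimeter = 2·8·10.000·sin(180°/8) = 61.23 mm); Taking the union: only the r=10 cylinder at (6.5, 3) is present, so the union is just that shape — boundary = 61.23 mm; the cylinder at (6, 4) does not reach this height (z outside [9, 15.5]); After the difference (first − rest): none of the subtracted shapes is present at this height, so the result so far is unchanged — boundary = 61.23 mm. So its perimeter = 61.23 mm. Layer 67 is larger (61.23 vs 36.74 mm).

layer 67 (z = 20.1 mm)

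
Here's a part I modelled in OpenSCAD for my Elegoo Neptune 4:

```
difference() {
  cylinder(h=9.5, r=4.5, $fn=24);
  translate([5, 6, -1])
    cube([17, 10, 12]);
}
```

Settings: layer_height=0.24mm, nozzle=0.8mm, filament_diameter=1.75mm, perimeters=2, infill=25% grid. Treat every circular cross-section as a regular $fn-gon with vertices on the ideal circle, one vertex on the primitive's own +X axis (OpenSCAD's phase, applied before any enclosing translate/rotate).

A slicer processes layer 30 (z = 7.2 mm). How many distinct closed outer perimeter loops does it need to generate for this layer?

1

At z = 7.2 mm: the r=4.5 cylinder contributes a regular 24-gon of circumradius 4.5; the cube at (5, 6) is present — its section is the full 17×10 rectangle; Taking the first minus the rest: starting from the r=4.5 cylinder, the 17×10 cube at (5, 6) misses the remaining region (no effect) — 1 connected region. The result has 1 disconnected region.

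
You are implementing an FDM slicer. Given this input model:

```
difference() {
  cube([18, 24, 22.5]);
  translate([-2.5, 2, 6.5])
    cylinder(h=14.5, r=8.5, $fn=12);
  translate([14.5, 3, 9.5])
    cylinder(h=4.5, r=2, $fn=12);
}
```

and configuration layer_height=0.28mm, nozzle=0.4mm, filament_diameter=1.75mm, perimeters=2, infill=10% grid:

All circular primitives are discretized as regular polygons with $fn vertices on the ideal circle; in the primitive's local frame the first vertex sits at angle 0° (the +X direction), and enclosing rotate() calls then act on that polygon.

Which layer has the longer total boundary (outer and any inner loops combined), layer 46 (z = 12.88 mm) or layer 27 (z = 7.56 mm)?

Layer 46 (z = 12.88): the 18×24 cube contributes its full rectangle (perimeter 84.00 mm); the r=8.5 cylinder at (-2.5, 2) gives a regular 12-gon of circumradius 8.5 (constant along its height) (perimeter = 2·12·8.500·sin(180°/12) = 52.80 mm); the cylinder at (14.5, 3): section is a regular 12-gon, circumradius r=2 (perimeter = 2·12·2.000·sin(180°/12) = 12.42 mm); After the difference (first − rest): starting from the 18×24 cube, the r=8.5 cylinder at (-2.5, 2) partially overlaps it — only the 45.24 mm² overlap (of its 216.75 mm²) is removed, clipping the outline; the r=2 cylinder at (14.5, 3) lies wholly inside it (removes its full 12.00 mm² and its 12.42 mm outline becomes a hole wall) — boundary (outer + 1 inner loop) = 93.81 mm. So its perimeter = 93.81 mm. Layer 27 (z = 7.56): the 18×24 cube contributes its full rectangle (perimeter 84.00 mm); the r=8.5 cylinder at (-2.5, 2) contributes a regular 12-gon of circumradius 8.5 (perimeter = 2·12·8.500·sin(180°/12) = 52.80 mm); the cylinder at (14.5, 3) does not reach this height (z outside [9.5, 14]); After the difference (first − rest): starting from the 18×24 cube, the r=8.5 cylinder at (-2.5, 2) partially overlaps it — only the 45.24 mm² overlap (of its 216.75 mm²) is removed, clipping the outline — boundary = 81.39 mm. So its perimeter = 81.39 mm. Layer 46 is larger (93.81 vs 81.39 mm).

layer 46 (z = 12.88 mm)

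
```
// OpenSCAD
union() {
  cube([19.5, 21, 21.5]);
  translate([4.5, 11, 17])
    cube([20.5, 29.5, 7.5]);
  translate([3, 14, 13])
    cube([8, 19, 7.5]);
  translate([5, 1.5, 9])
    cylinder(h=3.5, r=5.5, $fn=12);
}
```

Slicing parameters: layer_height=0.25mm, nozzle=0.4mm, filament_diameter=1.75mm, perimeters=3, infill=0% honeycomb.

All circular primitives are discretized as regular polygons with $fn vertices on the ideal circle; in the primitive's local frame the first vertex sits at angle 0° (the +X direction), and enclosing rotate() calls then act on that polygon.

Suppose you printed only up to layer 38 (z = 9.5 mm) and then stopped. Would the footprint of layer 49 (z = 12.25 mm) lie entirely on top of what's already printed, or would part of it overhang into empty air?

entirely on top

Compare the two slices. At z = 9.5: the 19.5×21 cube contributes its full rectangle (area 409.50 mm²); the cube at (4.5, 11) is absent (z outside [17, 24.5]); the cube at (3, 14) is absent (z outside [13, 20.5]); the r=5.5 cylinder at (5, 1.5) gives a regular 12-gon of circumradius 5.5 (constant along its height) (area = (12/2)·5.500²·sin(360°/12) = 90.75 mm²); Taking the union: the regions partially overlap — summed areas 500.25 mm² minus the doubly-counted overlap 60.36 mm² gives 439.89 mm² — area = 439.89 mm². At z = 12.25: the cube (footprint 19.5×21) is included at this height (area 409.50 mm²); the cube at (4.5, 11) is absent (z outside [17, 24.5]); the cube at (3, 14) is absent (z outside [13, 20.5]); the cylinder at (5, 1.5): section is a regular 12-gon, circumradius r=5.5 (area = (12/2)·5.500²·sin(360°/12) = 90.75 mm²); Taking the union: the regions partially overlap — summed areas 500.25 mm² minus the doubly-counted overlap 60.36 mm² gives 439.89 mm² — area = 439.89 mm². Checking containment: the cross-section at z = 12.25 is a subset of the cross-section at z = 9.5.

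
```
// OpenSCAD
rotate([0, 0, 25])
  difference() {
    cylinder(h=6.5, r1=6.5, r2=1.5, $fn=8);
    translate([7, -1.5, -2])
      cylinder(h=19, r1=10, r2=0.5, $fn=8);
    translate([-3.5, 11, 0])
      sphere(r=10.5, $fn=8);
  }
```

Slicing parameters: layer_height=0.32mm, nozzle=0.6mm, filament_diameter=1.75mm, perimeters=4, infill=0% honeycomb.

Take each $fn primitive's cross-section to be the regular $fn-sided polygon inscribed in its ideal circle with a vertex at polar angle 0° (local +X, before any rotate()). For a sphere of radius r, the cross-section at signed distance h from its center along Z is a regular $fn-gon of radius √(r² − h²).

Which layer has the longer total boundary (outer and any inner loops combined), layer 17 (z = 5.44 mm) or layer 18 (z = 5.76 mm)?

Layer 17 (z = 5.44): the cone contributes a regular 8-gon of circumradius 2.315 (interpolated between r1=6.5 and r2=1.5 at t=0.837) (perimeter = 2·8·2.315·sin(180°/8) = 14.18 mm); the cone at (7, -1.5): at t=0.392 of its height the radius interpolates to r₁+(r₂−r₁)t = 6.280, giving a regular 8-gon of that circumradius (perimeter = 2·8·6.280·sin(180°/8) = 38.45 mm); the sphere at (-3.5, 11): section is a regular 8-gon, circumradius = √(r²−h²) = √(10.5²−5.44²) = 8.981 (perimeter = 2·8·8.981·sin(180°/8) = 54.99 mm); Taking the first minus the rest: starting from the cone, the cone at (7, -1.5) partially overlaps it — only the 2.29 mm² overlap (of its 111.55 mm²) is removed, clipping the outline; the r=10.5 sphere at (-3.5, 11) misses the remaining region (no effect) — boundary = 13.71 mm; (whole slice rotated 25° about Z — lengths, areas and connectivity unchanged). So its perimeter = 13.71 mm. Layer 18 (z = 5.76): the cone: at t=0.886 of its height the radius interpolates to r₁+(r₂−r₁)t = 2.069, giving a regular 8-gon of that circumradius (perimeter = 2·8·2.069·sin(180°/8) = 12.67 mm); the cone at (7, -1.5) (r1=10→r2=0.5) has section circumradius 6.120 here — a regular 8-gon (perimeter = 2·8·6.120·sin(180°/8) = 37.47 mm); the r=10.5 sphere at (-3.5, 11) slices to a regular 8-gon of circumradius 8.779 (√(r²−h²) with h=5.76 from center) (perimeter = 2·8·8.779·sin(180°/8) = 53.75 mm); Subtracting the remaining from the first: starting from the cone, the cone at (7, -1.5) partially overlaps it — only the 1.09 mm² overlap (of its 105.94 mm²) is removed, clipping the outline; the r=10.5 sphere at (-3.5, 11) misses the remaining region (no effect) — boundary = 12.35 mm; (rotated 25° about Z; rotation is an isometry so areas/perimeters/island counts are preserved). So its perimeter = 12.35 mm. Layer 17 is larger (13.71 vs 12.35 mm).

layer 17 (z = 5.44 mm)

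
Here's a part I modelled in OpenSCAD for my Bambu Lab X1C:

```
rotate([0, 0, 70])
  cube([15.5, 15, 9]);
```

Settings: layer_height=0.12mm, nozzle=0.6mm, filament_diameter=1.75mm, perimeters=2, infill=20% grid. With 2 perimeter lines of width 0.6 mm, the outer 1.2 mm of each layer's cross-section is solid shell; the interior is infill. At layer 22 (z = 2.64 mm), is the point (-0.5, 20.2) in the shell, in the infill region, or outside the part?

outside

At z = 2.64 mm: the cube is present — its section is the full 15.5×15 rectangle; (rotated 70° about Z; rotation is an isometry so areas/perimeters/island counts are preserved). Overall, the cross-section is a single solid region. Undo the 70° rotation: the query point maps to (18.811, 7.379) in the un-rotated model frame. The nearest boundary edge runs (15.50, 0.00)→(15.50, 15.00); distance from the point to it = 3.31 mm. The point is not inside any of the regions above, so it lies outside the cross-section (3.31 mm from the nearest boundary).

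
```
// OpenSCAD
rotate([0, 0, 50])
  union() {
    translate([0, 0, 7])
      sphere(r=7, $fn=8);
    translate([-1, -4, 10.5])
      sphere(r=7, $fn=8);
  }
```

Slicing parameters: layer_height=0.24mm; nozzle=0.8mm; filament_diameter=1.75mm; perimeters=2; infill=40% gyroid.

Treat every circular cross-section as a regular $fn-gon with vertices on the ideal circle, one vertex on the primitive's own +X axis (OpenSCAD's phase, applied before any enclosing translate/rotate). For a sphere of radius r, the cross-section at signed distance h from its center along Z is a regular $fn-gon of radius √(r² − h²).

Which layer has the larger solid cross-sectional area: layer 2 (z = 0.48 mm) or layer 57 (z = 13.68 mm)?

Layer 2 (z = 0.48): the sphere: section is a regular 8-gon, circumradius = √(r²−h²) = √(7²−6.52²) = 2.547 (area = (8/2)·2.547²·sin(360°/8) = 18.36 mm²); the sphere at (-1, -4) is absent (|z−center|=10.020 > r=7); Taking the union: only the r=7 sphere is present, so the union is just that shape — area = 18.36 mm²; (whole slice rotated 50° about Z — lengths, areas and connectivity unchanged). So its area = 18.36 mm². Layer 57 (z = 13.68): the sphere: section is a regular 8-gon, circumradius = √(r²−h²) = √(7²−6.68²) = 2.092 (area = (8/2)·2.092²·sin(360°/8) = 12.38 mm²); the r=7 sphere at (-1, -4) slices to a regular 8-gon of circumradius 6.236 (√(r²−h²) with h=3.18 from center) (area = (8/2)·6.236²·sin(360°/8) = 109.99 mm²); Merging all regions: the regions partially overlap — summed areas 122.37 mm² minus the doubly-counted overlap 11.92 mm² gives 110.45 mm² — area = 110.45 mm²; (rotated 50° about Z; rotation is an isometry so areas/perimeters/island counts are preserved). So its area = 110.45 mm². Layer 57 is larger (110.45 vs 18.36 mm²).

layer 57 (z = 13.68 mm)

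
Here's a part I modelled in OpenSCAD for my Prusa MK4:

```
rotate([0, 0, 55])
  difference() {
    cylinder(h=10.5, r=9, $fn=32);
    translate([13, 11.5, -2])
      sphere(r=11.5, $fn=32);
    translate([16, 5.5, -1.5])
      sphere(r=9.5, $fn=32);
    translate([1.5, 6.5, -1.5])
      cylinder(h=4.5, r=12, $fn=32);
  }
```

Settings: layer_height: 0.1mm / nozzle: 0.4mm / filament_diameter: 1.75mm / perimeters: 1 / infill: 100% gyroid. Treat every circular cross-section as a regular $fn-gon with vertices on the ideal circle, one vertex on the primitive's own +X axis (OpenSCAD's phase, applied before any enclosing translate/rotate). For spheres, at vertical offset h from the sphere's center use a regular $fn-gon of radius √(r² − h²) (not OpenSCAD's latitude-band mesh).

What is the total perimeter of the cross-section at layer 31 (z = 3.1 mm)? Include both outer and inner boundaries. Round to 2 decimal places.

56.26 mm

At z = 3.1 mm: the cylinder: section is a regular 32-gon, circumradius r=9 (perimeter = 2·32·9.000·sin(180°/32) = 56.46 mm); the r=11.5 sphere at (13, 11.5) contributes a regular 32-gon of circumradius √(11.5²−5.1²) = 10.307 (perimeter = 2·32·10.307·sin(180°/32) = 64.66 mm); the sphere at (16, 5.5): section is a regular 32-gon, circumradius = √(r²−h²) = √(9.5²−4.6²) = 8.312 (perimeter = 2·32·8.312·sin(180°/32) = 52.14 mm); the cylinder at (1.5, 6.5) does not reach this height (z outside [-1.5, 3]); Subtracting the remaining from the first: starting from the r=9 cylinder, the r=11.5 sphere at (13, 11.5) partially overlaps it — only the 10.54 mm² overlap (of its 331.62 mm²) is removed, clipping the outline; the r=9.5 sphere at (16, 5.5) partially overlaps it — only the 0.19 mm² overlap (of its 215.66 mm²) is removed, clipping the outline — boundary = 56.26 mm; (whole slice rotated 55° about Z — lengths, areas and connectivity unchanged). Overall, the cross-section is a single solid region. Total boundary length (outer) = 56.26 mm.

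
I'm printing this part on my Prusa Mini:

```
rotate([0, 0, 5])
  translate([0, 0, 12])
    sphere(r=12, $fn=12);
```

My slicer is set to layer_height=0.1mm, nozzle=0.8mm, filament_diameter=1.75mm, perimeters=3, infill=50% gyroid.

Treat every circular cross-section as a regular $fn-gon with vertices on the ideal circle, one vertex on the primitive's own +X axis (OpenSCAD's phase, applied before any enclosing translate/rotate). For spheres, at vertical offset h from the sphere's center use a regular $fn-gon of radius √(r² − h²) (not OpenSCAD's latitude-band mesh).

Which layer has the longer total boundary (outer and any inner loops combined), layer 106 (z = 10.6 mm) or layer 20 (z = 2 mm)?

layer 106 (z = 10.6 mm)

Layer 106 (z = 10.6): the sphere: section is a regular 12-gon, circumradius = √(r²−h²) = √(12²−1.4²) = 11.918 (perimeter = 2·12·11.918·sin(180°/12) = 74.03 mm); (rotated 5° about Z; rotation is an isometry so areas/perimeters/island counts are preserved). So its perimeter = 74.03 mm. Layer 20 (z = 2): the sphere: section is a regular 12-gon, circumradius = √(r²−h²) = √(12²−10²) = 6.633 (perimeter = 2·12·6.633·sin(180°/12) = 41.20 mm); (rotated 5° about Z; rotation is an isometry so areas/perimeters/island counts are preserved). So its perimeter = 41.20 mm. Layer 106 is larger (74.03 vs 41.20 mm).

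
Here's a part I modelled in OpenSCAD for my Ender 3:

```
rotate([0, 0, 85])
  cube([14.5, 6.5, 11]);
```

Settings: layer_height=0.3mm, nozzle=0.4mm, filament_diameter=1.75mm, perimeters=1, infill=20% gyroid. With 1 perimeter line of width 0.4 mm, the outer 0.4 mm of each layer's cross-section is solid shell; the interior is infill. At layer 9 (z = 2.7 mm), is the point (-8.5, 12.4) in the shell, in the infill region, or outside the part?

At z = 2.7 mm: the 14.5×6.5 cube contributes its full rectangle; (whole slice rotated 85° about Z — lengths, areas and connectivity unchanged). Overall, the cross-section is a single solid region. Undo the 85° rotation: the query point maps to (11.612, 9.548) in the un-rotated model frame. The nearest boundary edge runs (14.50, 6.50)→(0.00, 6.50); distance from the point to it = 3.05 mm. The point is not inside any of the regions above, so it lies outside the cross-section (3.05 mm from the nearest boundary).

outside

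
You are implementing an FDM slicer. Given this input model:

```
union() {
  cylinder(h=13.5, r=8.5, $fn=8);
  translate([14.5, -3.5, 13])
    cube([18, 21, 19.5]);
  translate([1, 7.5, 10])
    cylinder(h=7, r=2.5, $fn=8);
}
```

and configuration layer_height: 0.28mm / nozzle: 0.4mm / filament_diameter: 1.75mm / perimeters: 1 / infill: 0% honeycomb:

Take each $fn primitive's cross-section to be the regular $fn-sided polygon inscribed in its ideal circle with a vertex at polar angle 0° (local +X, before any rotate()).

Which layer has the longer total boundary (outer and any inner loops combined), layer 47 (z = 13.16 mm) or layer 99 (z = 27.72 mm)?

layer 47 (z = 13.16 mm)

Layer 47 (z = 13.16): the r=8.5 cylinder contributes a regular 8-gon of circumradius 8.5 (perimeter = 2·8·8.500·sin(180°/8) = 52.04 mm); the 18×21 cube at (14.5, -3.5) contributes its full rectangle (perimeter 78.00 mm); the cylinder at (1, 7.5): section is a regular 8-gon, circumradius r=2.5 (perimeter = 2·8·2.500·sin(180°/8) = 15.31 mm); Merging all regions: the regions partially overlap (shared area 10.84 mm²), so the edge portions inside another operand are dropped and the merged outline is re-measured after clipping — boundary = 132.58 mm. So its perimeter = 132.58 mm. Layer 99 (z = 27.72): the cylinder is not intersected at this z (z outside [0, 13.5]); the cube at (14.5, -3.5) (footprint 18×21) is included at this height (perimeter 78.00 mm); the cylinder at (1, 7.5) does not reach this height (z outside [10, 17]); Taking the union: only the 18×21 cube at (14.5, -3.5) is present, so the union is just that shape — boundary = 78.00 mm. So its perimeter = 78.00 mm. Layer 47 is larger (132.58 vs 78.00 mm).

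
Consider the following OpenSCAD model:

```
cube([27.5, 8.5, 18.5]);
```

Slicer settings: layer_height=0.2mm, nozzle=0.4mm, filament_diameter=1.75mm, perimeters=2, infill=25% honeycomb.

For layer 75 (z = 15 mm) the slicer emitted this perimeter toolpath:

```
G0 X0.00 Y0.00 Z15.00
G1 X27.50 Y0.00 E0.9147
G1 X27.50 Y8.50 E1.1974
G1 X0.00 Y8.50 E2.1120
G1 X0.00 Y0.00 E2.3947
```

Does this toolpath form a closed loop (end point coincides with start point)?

Start point (G0): (0.00, 0.00). End point (last G1): the path returns to the start — closed.

yes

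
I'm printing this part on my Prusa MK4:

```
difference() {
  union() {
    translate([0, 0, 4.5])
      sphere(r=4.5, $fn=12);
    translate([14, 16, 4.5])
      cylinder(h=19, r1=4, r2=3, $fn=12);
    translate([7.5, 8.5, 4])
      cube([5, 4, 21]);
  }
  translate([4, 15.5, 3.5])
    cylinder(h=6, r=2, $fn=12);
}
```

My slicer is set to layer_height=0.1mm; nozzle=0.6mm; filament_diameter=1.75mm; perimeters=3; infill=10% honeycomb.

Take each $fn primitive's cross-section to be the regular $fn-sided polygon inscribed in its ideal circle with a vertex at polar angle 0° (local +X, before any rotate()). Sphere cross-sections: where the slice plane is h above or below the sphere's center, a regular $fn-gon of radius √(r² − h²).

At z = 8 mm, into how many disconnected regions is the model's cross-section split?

3

At z = 8 mm: the r=4.5 sphere slices to a regular 12-gon of circumradius 2.828 (√(r²−h²) with h=3.5 from center); the cone at (14, 16) (r1=4→r2=3) has section circumradius 3.816 here — a regular 12-gon; the cube at (7.5, 8.5) (footprint 5×4) is included at this height; Merging all regions: the 3 present regions are separate (no shared area or edge), so areas and boundary lengths simply add and each stays a separate island — 3 connected regions; the r=2 cylinder at (4, 15.5) gives a regular 12-gon of circumradius 2 (constant along its height); After the difference (first − rest): starting from that combined region, the r=2 cylinder at (4, 15.5) misses the remaining region (no effect) — 3 connected regions. The result has 3 disconnected regions.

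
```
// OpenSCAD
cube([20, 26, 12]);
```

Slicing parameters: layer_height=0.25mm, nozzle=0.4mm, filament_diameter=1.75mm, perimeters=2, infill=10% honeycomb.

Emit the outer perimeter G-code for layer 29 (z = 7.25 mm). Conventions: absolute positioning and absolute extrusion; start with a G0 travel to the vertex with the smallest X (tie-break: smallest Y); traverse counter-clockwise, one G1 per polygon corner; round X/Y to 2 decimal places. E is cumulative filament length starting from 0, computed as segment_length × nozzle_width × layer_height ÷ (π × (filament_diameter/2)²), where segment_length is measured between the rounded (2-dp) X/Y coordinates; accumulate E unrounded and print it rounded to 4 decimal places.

At z = 7.25 mm: the cube (footprint 20×26) is included at this height. The outline is a single polygon with 4 vertices. Extrusion per mm of travel: 0.4 × 0.25 / (π × 0.875²) = 0.041575. Accumulating E over each segment gives final E = 3.8249.

G0 X0.00 Y0.00 Z7.25
G1 X20.00 Y0.00 E0.8315
G1 X20.00 Y26.00 E1.9125
G1 X0.00 Y26.00 E2.7440
G1 X0.00 Y0.00 E3.8249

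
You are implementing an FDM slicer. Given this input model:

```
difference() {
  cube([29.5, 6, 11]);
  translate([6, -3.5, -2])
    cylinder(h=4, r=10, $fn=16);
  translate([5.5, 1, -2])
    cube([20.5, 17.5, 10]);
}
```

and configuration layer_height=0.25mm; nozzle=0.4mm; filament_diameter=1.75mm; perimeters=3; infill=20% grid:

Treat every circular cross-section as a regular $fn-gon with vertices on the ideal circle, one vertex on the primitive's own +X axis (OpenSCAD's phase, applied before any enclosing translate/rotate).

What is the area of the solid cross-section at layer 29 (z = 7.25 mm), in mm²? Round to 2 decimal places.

At z = 7.25 mm: the 29.5×6 cube contributes its full rectangle (area 177.00 mm²); the cylinder at (6, -3.5) does not reach this height (z outside [-2, 2]); the cube at (5.5, 1) is present — its section is the full 20.5×17.5 rectangle (area 358.75 mm²); After the difference (first − rest): starting from the 29.5×6 cube (177.00 mm²), the 20.5×17.5 cube at (5.5, 1) partially overlaps it — only the 102.50 mm² overlap (of its 358.75 mm²) is removed, clipping the outline — area = 74.50 mm². Overall, the cross-section is a single solid region. Net area = 74.50 mm².

74.50 mm²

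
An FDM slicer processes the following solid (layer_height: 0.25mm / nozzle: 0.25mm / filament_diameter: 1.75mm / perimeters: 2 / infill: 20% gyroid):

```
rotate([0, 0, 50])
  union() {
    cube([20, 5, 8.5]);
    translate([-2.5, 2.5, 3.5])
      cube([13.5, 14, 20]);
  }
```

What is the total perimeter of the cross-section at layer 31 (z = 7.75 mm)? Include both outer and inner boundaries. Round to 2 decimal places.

At z = 7.75 mm: the cube is present — its section is the full 20×5 rectangle (perimeter 50.00 mm); the cube at (-2.5, 2.5) is present — its section is the full 13.5×14 rectangle (perimeter 55.00 mm); Combining (union): the regions partially overlap (shared area 27.50 mm²), so the edge portions inside another operand are dropped and the merged outline is re-measured after clipping — boundary = 78.00 mm; (whole slice rotated 50° about Z — lengths, areas and connectivity unchanged). Overall, the cross-section is a single solid region. Total boundary length (outer) = 78.00 mm.

78.00 mm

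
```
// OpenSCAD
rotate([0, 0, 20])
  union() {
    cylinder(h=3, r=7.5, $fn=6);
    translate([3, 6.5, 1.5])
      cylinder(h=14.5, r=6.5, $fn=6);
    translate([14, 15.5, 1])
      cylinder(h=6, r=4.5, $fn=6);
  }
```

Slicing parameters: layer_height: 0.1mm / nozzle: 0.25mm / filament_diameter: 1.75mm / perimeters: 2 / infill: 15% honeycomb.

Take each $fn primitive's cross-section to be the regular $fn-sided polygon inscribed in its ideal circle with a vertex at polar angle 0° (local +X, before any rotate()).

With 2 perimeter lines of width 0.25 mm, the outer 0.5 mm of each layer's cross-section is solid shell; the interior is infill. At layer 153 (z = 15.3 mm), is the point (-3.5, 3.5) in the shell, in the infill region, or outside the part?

At z = 15.3 mm: the cylinder does not reach this height (z outside [0, 3]); the r=6.5 cylinder at (3, 6.5) contributes a regular 6-gon of circumradius 6.5; the cylinder at (14, 15.5) is absent (z outside [1, 7]); Merging all regions: only the r=6.5 cylinder at (3, 6.5) is present, so the union is just that shape — 1 connected region; (rotated 20° about Z; rotation is an isometry so areas/perimeters/island counts are preserved). Overall, the cross-section is a single solid region. Undo the 20° rotation: the query point maps to (-2.092, 4.486) in the un-rotated model frame. The nearest boundary edge runs (-3.50, 6.50)→(-0.25, 0.87); distance from the point to it = 0.21 mm. The point is inside the cross-section, 0.21 mm from the nearest boundary — within the 0.5 mm shell band (2 × 0.25).

shell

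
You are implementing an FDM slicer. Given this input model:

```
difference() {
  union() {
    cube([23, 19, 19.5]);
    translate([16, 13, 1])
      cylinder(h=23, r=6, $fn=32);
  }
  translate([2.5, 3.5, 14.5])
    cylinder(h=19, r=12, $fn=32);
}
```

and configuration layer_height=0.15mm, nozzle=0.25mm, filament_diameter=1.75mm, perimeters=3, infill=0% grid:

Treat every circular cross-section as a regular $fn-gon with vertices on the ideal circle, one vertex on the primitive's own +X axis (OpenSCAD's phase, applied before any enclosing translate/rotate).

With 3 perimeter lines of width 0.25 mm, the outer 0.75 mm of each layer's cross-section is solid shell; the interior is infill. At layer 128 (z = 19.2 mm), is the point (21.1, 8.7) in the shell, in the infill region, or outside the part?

infill

At z = 19.2 mm: the cube (footprint 23×19) is included at this height; the cylinder at (16, 13): section is a regular 32-gon, circumradius r=6; Merging all regions: the r=6 cylinder at (16, 13) lies entirely inside the 23×19 cube, so the union is just the 23×19 cube — 1 connected region; the r=12 cylinder at (2.5, 3.5) gives a regular 32-gon of circumradius 12 (constant along its height); Taking the first minus the rest: starting from that combined region, the r=12 cylinder at (2.5, 3.5) partially overlaps it — only the 192.07 mm² overlap (of its 449.49 mm²) is removed, clipping the outline — 1 connected region. Overall, the cross-section is a single solid region. The nearest boundary edge runs (23.00, 19.00)→(23.00, 0.00); distance from the point to it = 1.90 mm. The point is inside the cross-section and 1.90 mm from the nearest boundary — more than the 0.75 mm shell width (3 × 0.25), so it's in the infill interior.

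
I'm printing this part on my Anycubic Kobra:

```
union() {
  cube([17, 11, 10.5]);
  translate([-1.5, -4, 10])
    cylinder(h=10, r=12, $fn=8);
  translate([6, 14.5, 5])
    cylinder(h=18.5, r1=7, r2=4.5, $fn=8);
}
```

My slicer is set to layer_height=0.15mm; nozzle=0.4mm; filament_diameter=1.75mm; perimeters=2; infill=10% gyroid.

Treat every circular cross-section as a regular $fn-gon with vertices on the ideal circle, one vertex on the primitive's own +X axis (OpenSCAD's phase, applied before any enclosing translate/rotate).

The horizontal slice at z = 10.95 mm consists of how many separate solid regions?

2

At z = 10.95 mm: the cube is absent (z outside [0, 10.5]); the r=12 cylinder at (-1.5, -4) contributes a regular 8-gon of circumradius 12; the cone at (6, 14.5) (r1=7→r2=4.5) has section circumradius 6.196 here — a regular 8-gon; Merging all regions: the 2 present regions are separate (no shared area or edge), so areas and boundary lengths simply add and each stays a separate island — 2 connected regions. The result has 2 disconnected regions.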